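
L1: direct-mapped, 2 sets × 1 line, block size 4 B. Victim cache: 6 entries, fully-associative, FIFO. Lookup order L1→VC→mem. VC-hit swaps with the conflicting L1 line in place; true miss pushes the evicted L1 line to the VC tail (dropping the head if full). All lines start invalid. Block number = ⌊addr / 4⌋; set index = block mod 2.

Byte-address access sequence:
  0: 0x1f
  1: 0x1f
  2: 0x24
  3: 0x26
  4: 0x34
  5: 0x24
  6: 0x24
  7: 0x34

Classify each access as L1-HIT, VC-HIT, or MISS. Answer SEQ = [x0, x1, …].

SEQ = [MISS, L1-HIT, MISS, L1-HIT, MISS, VC-HIT, L1-HIT, VC-HIT]

  [0] addr=0x1f blk=7 s=1: MISS | VC []
  [1] addr=0x1f blk=7 s=1: L1-HIT | VC []
  [2] addr=0x24 blk=9 s=1: MISS | VC [7]
  [3] addr=0x26 blk=9 s=1: L1-HIT | VC [7]
  [4] addr=0x34 blk=13 s=1: MISS | VC [7, 9]
  [5] addr=0x24 blk=9 s=1: VC-HIT | VC [7, 13]
  [6] addr=0x24 blk=9 s=1: L1-HIT | VC [7, 13]
  [7] addr=0x34 blk=13 s=1: VC-HIT | VC [7, 9]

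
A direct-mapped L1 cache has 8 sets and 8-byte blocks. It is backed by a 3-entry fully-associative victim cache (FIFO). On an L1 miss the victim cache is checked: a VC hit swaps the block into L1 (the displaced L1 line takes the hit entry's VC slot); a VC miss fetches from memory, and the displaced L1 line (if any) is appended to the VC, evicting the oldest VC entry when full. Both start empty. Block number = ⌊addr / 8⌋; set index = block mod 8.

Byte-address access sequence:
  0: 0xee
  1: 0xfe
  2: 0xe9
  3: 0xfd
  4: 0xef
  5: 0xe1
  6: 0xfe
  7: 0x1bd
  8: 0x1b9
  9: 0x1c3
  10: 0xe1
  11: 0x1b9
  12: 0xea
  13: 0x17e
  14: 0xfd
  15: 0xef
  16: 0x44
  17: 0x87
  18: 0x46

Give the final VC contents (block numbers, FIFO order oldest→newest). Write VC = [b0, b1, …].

VC = [55, 56, 16]

  [0] addr=0xee blk=29 s=5: MISS | VC []
  [1] addr=0xfe blk=31 s=7: MISS | VC []
  [2] addr=0xe9 blk=29 s=5: L1-HIT | VC []
  [3] addr=0xfd blk=31 s=7: L1-HIT | VC []
  [4] addr=0xef blk=29 s=5: L1-HIT | VC []
  [5] addr=0xe1 blk=28 s=4: MISS | VC []
  [6] addr=0xfe blk=31 s=7: L1-HIT | VC []
  [7] addr=0x1bd blk=55 s=7: MISS | VC [31]
  [8] addr=0x1b9 blk=55 s=7: L1-HIT | VC [31]
  [9] addr=0x1c3 blk=56 s=0: MISS | VC [31]
  [10] addr=0xe1 blk=28 s=4: L1-HIT | VC [31]
  [11] addr=0x1b9 blk=55 s=7: L1-HIT | VC [31]
  [12] addr=0xea blk=29 s=5: L1-HIT | VC [31]
  [13] addr=0x17e blk=47 s=7: MISS | VC [31, 55]
  [14] addr=0xfd blk=31 s=7: VC-HIT | VC [47, 55]
  [15] addr=0xef blk=29 s=5: L1-HIT | VC [47, 55]
  [16] addr=0x44 blk=8 s=0: MISS | VC [47, 55, 56]
  [17] addr=0x87 blk=16 s=0: MISS | VC [55, 56, 8]
  [18] addr=0x46 blk=8 s=0: VC-HIT | VC [55, 56, 16]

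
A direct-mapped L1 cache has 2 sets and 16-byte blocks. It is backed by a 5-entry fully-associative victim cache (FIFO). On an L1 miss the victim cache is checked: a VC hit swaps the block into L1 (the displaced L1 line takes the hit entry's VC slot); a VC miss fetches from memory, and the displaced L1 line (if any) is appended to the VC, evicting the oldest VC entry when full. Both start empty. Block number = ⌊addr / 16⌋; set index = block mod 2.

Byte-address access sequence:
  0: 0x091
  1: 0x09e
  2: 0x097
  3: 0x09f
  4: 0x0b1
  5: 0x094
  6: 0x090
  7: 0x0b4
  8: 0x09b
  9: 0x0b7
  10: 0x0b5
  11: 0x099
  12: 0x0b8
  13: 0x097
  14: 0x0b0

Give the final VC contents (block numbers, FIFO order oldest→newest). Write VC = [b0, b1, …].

VC = [9]

0: 0x91 (blk 9, set 1) → MISS  vc=[]
1: 0x9e (blk 9, set 1) → L1-HIT  vc=[]
2: 0x97 (blk 9, set 1) → L1-HIT  vc=[]
3: 0x9f (blk 9, set 1) → L1-HIT  vc=[]
4: 0xb1 (blk 11, set 1) → MISS  vc=[9]
5: 0x94 (blk 9, set 1) → VC-HIT  vc=[11]
6: 0x90 (blk 9, set 1) → L1-HIT  vc=[11]
7: 0xb4 (blk 11, set 1) → VC-HIT  vc=[9]
8: 0x9b (blk 9, set 1) → VC-HIT  vc=[11]
9: 0xb7 (blk 11, set 1) → VC-HIT  vc=[9]
10: 0xb5 (blk 11, set 1) → L1-HIT  vc=[9]
11: 0x99 (blk 9, set 1) → VC-HIT  vc=[11]
12: 0xb8 (blk 11, set 1) → VC-HIT  vc=[9]
13: 0x97 (blk 9, set 1) → VC-HIT  vc=[11]
14: 0xb0 (blk 11, set 1) → VC-HIT  vc=[9]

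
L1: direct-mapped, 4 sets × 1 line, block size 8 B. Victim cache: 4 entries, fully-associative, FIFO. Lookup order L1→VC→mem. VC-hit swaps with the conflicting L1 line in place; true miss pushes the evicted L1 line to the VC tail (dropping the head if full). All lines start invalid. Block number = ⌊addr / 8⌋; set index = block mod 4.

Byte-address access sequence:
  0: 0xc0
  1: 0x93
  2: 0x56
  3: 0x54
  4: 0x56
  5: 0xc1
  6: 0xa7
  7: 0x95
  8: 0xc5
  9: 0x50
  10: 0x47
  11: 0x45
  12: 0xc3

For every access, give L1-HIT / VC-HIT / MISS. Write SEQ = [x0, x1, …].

#0 0xc0→b24/s0 MISS; vc=[]
#1 0x93→b18/s2 MISS; vc=[]
#2 0x56→b10/s2 MISS; vc=[18]
#3 0x54→b10/s2 L1-HIT; vc=[18]
#4 0x56→b10/s2 L1-HIT; vc=[18]
#5 0xc1→b24/s0 L1-HIT; vc=[18]
#6 0xa7→b20/s0 MISS; vc=[18,24]
#7 0x95→b18/s2 VC-HIT; vc=[10,24]
#8 0xc5→b24/s0 VC-HIT; vc=[10,20]
#9 0x50→b10/s2 VC-HIT; vc=[18,20]
#10 0x47→b8/s0 MISS; vc=[18,20,24]
#11 0x45→b8/s0 L1-HIT; vc=[18,20,24]
#12 0xc3→b24/s0 VC-HIT; vc=[18,20,8]

SEQ = [MISS, MISS, MISS, L1-HIT, L1-HIT, L1-HIT, MISS, VC-HIT, VC-HIT, VC-HIT, MISS, L1-HIT, VC-HIT]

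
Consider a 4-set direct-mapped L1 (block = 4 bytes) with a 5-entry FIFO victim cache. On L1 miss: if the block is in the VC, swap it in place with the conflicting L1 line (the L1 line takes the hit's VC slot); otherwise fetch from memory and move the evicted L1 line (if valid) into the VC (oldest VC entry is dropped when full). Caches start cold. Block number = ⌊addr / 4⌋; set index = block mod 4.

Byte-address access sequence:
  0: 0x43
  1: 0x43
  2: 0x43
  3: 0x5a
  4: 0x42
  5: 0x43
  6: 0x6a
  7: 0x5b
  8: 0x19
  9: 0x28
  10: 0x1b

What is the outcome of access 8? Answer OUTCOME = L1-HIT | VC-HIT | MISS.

OUTCOME = MISS

  [0] addr=0x43 blk=16 s=0: MISS | VC []
  [1] addr=0x43 blk=16 s=0: L1-HIT | VC []
  [2] addr=0x43 blk=16 s=0: L1-HIT | VC []
  [3] addr=0x5a blk=22 s=2: MISS | VC []
  [4] addr=0x42 blk=16 s=0: L1-HIT | VC []
  [5] addr=0x43 blk=16 s=0: L1-HIT | VC []
  [6] addr=0x6a blk=26 s=2: MISS | VC [22]
  [7] addr=0x5b blk=22 s=2: VC-HIT | VC [26]
  [8] addr=0x19 blk=6 s=2: MISS | VC [26, 22]
  [9] addr=0x28 blk=10 s=2: MISS | VC [26, 22, 6]
  [10] addr=0x1b blk=6 s=2: VC-HIT | VC [26, 22, 10]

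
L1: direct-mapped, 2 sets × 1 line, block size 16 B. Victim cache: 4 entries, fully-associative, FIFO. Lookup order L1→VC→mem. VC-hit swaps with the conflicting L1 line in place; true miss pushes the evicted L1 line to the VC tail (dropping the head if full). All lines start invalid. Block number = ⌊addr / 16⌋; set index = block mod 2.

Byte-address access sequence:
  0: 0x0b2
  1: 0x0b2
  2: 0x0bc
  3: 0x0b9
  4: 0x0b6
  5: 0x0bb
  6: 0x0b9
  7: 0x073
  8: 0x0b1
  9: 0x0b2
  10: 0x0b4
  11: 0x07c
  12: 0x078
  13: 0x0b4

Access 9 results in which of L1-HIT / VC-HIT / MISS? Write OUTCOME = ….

OUTCOME = L1-HIT

  [0] addr=0xb2 blk=11 s=1: MISS | VC []
  [1] addr=0xb2 blk=11 s=1: L1-HIT | VC []
  [2] addr=0xbc blk=11 s=1: L1-HIT | VC []
  [3] addr=0xb9 blk=11 s=1: L1-HIT | VC []
  [4] addr=0xb6 blk=11 s=1: L1-HIT | VC []
  [5] addr=0xbb blk=11 s=1: L1-HIT | VC []
  [6] addr=0xb9 blk=11 s=1: L1-HIT | VC []
  [7] addr=0x73 blk=7 s=1: MISS | VC [11]
  [8] addr=0xb1 blk=11 s=1: VC-HIT | VC [7]
  [9] addr=0xb2 blk=11 s=1: L1-HIT | VC [7]
  [10] addr=0xb4 blk=11 s=1: L1-HIT | VC [7]
  [11] addr=0x7c blk=7 s=1: VC-HIT | VC [11]
  [12] addr=0x78 blk=7 s=1: L1-HIT | VC [11]
  [13] addr=0xb4 blk=11 s=1: VC-HIT | VC [7]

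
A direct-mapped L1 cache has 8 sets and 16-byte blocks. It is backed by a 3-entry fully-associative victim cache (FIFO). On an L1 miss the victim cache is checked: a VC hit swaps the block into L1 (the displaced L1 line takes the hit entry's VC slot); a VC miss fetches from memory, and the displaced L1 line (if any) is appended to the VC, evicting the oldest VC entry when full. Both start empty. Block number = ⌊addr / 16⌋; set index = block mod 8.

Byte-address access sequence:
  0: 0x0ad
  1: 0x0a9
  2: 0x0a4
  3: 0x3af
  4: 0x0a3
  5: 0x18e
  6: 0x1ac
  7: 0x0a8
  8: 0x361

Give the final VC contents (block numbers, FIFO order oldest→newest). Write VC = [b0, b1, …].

  [0] addr=0xad blk=10 s=2: MISS | VC []
  [1] addr=0xa9 blk=10 s=2: L1-HIT | VC []
  [2] addr=0xa4 blk=10 s=2: L1-HIT | VC []
  [3] addr=0x3af blk=58 s=2: MISS | VC [10]
  [4] addr=0xa3 blk=10 s=2: VC-HIT | VC [58]
  [5] addr=0x18e blk=24 s=0: MISS | VC [58]
  [6] addr=0x1ac blk=26 s=2: MISS | VC [58, 10]
  [7] addr=0xa8 blk=10 s=2: VC-HIT | VC [58, 26]
  [8] addr=0x361 blk=54 s=6: MISS | VC [58, 26]

VC = [58, 26]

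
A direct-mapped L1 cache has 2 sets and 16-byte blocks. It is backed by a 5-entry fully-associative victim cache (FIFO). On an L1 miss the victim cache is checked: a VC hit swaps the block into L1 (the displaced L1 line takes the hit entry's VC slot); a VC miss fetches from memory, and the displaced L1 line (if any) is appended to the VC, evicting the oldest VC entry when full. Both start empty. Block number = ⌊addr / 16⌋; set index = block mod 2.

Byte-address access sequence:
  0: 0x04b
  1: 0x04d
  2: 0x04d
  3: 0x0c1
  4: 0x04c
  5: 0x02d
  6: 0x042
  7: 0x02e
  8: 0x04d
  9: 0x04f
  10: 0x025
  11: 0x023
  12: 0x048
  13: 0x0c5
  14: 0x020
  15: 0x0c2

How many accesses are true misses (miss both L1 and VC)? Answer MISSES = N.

#0 0x4b→b4/s0 MISS; vc=[]
#1 0x4d→b4/s0 L1-HIT; vc=[]
#2 0x4d→b4/s0 L1-HIT; vc=[]
#3 0xc1→b12/s0 MISS; vc=[4]
#4 0x4c→b4/s0 VC-HIT; vc=[12]
#5 0x2d→b2/s0 MISS; vc=[12,4]
#6 0x42→b4/s0 VC-HIT; vc=[12,2]
#7 0x2e→b2/s0 VC-HIT; vc=[12,4]
#8 0x4d→b4/s0 VC-HIT; vc=[12,2]
#9 0x4f→b4/s0 L1-HIT; vc=[12,2]
#10 0x25→b2/s0 VC-HIT; vc=[12,4]
#11 0x23→b2/s0 L1-HIT; vc=[12,4]
#12 0x48→b4/s0 VC-HIT; vc=[12,2]
#13 0xc5→b12/s0 VC-HIT; vc=[4,2]
#14 0x20→b2/s0 VC-HIT; vc=[4,12]
#15 0xc2→b12/s0 VC-HIT; vc=[4,2]

MISSES = 3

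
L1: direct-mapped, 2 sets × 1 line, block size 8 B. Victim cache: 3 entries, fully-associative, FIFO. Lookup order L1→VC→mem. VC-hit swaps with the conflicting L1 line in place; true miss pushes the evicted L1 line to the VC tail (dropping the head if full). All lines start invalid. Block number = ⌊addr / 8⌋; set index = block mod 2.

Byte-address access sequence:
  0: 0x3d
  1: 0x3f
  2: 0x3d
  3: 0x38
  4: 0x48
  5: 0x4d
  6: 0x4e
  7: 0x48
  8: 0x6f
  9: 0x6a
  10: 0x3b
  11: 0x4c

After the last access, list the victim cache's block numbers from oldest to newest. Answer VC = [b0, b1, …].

VC = [13, 7]

0: 0x3d (blk 7, set 1) → MISS  vc=[]
1: 0x3f (blk 7, set 1) → L1-HIT  vc=[]
2: 0x3d (blk 7, set 1) → L1-HIT  vc=[]
3: 0x38 (blk 7, set 1) → L1-HIT  vc=[]
4: 0x48 (blk 9, set 1) → MISS  vc=[7]
5: 0x4d (blk 9, set 1) → L1-HIT  vc=[7]
6: 0x4e (blk 9, set 1) → L1-HIT  vc=[7]
7: 0x48 (blk 9, set 1) → L1-HIT  vc=[7]
8: 0x6f (blk 13, set 1) → MISS  vc=[7, 9]
9: 0x6a (blk 13, set 1) → L1-HIT  vc=[7, 9]
10: 0x3b (blk 7, set 1) → VC-HIT  vc=[13, 9]
11: 0x4c (blk 9, set 1) → VC-HIT  vc=[13, 7]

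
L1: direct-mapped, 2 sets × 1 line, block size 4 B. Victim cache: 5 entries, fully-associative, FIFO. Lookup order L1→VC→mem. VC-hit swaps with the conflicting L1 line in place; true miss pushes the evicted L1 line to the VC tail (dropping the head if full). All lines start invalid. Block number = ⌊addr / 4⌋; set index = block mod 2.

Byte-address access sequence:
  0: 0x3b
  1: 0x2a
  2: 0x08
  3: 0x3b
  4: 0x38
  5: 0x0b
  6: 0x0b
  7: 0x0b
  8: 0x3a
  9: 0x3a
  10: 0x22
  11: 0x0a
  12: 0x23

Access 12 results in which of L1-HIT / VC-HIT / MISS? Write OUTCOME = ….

OUTCOME = VC-HIT

  [0] addr=0x3b blk=14 s=0: MISS | VC []
  [1] addr=0x2a blk=10 s=0: MISS | VC [14]
  [2] addr=0x8 blk=2 s=0: MISS | VC [14, 10]
  [3] addr=0x3b blk=14 s=0: VC-HIT | VC [2, 10]
  [4] addr=0x38 blk=14 s=0: L1-HIT | VC [2, 10]
  [5] addr=0xb blk=2 s=0: VC-HIT | VC [14, 10]
  [6] addr=0xb blk=2 s=0: L1-HIT | VC [14, 10]
  [7] addr=0xb blk=2 s=0: L1-HIT | VC [14, 10]
  [8] addr=0x3a blk=14 s=0: VC-HIT | VC [2, 10]
  [9] addr=0x3a blk=14 s=0: L1-HIT | VC [2, 10]
  [10] addr=0x22 blk=8 s=0: MISS | VC [2, 10, 14]
  [11] addr=0xa blk=2 s=0: VC-HIT | VC [8, 10, 14]
  [12] addr=0x23 blk=8 s=0: VC-HIT | VC [2, 10, 14]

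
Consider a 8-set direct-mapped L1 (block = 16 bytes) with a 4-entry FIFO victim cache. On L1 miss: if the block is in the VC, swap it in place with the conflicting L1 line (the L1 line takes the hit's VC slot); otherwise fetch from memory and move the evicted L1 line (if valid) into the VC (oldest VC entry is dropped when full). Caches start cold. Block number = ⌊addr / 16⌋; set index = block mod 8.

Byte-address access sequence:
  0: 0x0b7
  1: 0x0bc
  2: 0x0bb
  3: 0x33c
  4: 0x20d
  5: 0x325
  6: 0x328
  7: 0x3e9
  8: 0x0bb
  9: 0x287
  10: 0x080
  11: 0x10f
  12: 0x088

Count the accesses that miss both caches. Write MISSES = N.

#0 0xb7→b11/s3 MISS; vc=[]
#1 0xbc→b11/s3 L1-HIT; vc=[]
#2 0xbb→b11/s3 L1-HIT; vc=[]
#3 0x33c→b51/s3 MISS; vc=[11]
#4 0x20d→b32/s0 MISS; vc=[11]
#5 0x325→b50/s2 MISS; vc=[11]
#6 0x328→b50/s2 L1-HIT; vc=[11]
#7 0x3e9→b62/s6 MISS; vc=[11]
#8 0xbb→b11/s3 VC-HIT; vc=[51]
#9 0x287→b40/s0 MISS; vc=[51,32]
#10 0x80→b8/s0 MISS; vc=[51,32,40]
#11 0x10f→b16/s0 MISS; vc=[51,32,40,8]
#12 0x88→b8/s0 VC-HIT; vc=[51,32,40,16]

MISSES = 8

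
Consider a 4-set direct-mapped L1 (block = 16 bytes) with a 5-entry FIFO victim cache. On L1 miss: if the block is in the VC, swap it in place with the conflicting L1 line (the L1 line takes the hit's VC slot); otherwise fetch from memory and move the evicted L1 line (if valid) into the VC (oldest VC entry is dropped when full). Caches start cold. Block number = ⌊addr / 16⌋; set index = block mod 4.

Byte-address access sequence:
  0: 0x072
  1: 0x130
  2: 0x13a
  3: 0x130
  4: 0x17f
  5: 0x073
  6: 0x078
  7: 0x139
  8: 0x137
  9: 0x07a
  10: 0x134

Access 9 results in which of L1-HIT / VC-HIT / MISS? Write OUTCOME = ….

OUTCOME = VC-HIT

  [0] addr=0x72 blk=7 s=3: MISS | VC []
  [1] addr=0x130 blk=19 s=3: MISS | VC [7]
  [2] addr=0x13a blk=19 s=3: L1-HIT | VC [7]
  [3] addr=0x130 blk=19 s=3: L1-HIT | VC [7]
  [4] addr=0x17f blk=23 s=3: MISS | VC [7, 19]
  [5] addr=0x73 blk=7 s=3: VC-HIT | VC [23, 19]
  [6] addr=0x78 blk=7 s=3: L1-HIT | VC [23, 19]
  [7] addr=0x139 blk=19 s=3: VC-HIT | VC [23, 7]
  [8] addr=0x137 blk=19 s=3: L1-HIT | VC [23, 7]
  [9] addr=0x7a blk=7 s=3: VC-HIT | VC [23, 19]
  [10] addr=0x134 blk=19 s=3: VC-HIT | VC [23, 7]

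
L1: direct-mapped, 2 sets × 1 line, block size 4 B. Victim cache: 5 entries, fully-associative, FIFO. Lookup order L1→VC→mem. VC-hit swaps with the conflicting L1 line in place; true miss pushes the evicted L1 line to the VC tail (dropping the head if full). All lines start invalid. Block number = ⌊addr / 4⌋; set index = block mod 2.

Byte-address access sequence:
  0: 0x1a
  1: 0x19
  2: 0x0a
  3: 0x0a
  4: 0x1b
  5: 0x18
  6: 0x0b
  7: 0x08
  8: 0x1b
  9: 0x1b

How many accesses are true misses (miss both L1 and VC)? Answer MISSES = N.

0: 0x1a (blk 6, set 0) → MISS  vc=[]
1: 0x19 (blk 6, set 0) → L1-HIT  vc=[]
2: 0xa (blk 2, set 0) → MISS  vc=[6]
3: 0xa (blk 2, set 0) → L1-HIT  vc=[6]
4: 0x1b (blk 6, set 0) → VC-HIT  vc=[2]
5: 0x18 (blk 6, set 0) → L1-HIT  vc=[2]
6: 0xb (blk 2, set 0) → VC-HIT  vc=[6]
7: 0x8 (blk 2, set 0) → L1-HIT  vc=[6]
8: 0x1b (blk 6, set 0) → VC-HIT  vc=[2]
9: 0x1b (blk 6, set 0) → L1-HIT  vc=[2]

MISSES = 2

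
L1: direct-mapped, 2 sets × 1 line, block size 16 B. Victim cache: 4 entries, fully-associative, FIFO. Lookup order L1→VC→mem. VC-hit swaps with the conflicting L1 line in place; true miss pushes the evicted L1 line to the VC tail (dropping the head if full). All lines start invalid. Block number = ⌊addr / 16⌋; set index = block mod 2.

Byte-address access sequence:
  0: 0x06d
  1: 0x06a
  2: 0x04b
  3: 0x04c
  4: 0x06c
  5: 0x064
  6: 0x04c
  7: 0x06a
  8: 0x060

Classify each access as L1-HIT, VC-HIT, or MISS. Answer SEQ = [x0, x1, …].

SEQ = [MISS, L1-HIT, MISS, L1-HIT, VC-HIT, L1-HIT, VC-HIT, VC-HIT, L1-HIT]

#0 0x6d→b6/s0 MISS; vc=[]
#1 0x6a→b6/s0 L1-HIT; vc=[]
#2 0x4b→b4/s0 MISS; vc=[6]
#3 0x4c→b4/s0 L1-HIT; vc=[6]
#4 0x6c→b6/s0 VC-HIT; vc=[4]
#5 0x64→b6/s0 L1-HIT; vc=[4]
#6 0x4c→b4/s0 VC-HIT; vc=[6]
#7 0x6a→b6/s0 VC-HIT; vc=[4]
#8 0x60→b6/s0 L1-HIT; vc=[4]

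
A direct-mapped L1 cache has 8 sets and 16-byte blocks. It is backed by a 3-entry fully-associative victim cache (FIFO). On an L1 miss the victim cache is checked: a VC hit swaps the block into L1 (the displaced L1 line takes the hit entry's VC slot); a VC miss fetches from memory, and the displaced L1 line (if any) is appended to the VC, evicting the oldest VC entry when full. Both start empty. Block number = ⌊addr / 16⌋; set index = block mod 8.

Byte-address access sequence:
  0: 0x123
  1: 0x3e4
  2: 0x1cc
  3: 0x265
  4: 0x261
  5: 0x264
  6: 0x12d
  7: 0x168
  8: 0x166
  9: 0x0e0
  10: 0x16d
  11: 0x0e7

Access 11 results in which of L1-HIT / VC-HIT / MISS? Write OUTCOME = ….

OUTCOME = VC-HIT

  [0] addr=0x123 blk=18 s=2: MISS | VC []
  [1] addr=0x3e4 blk=62 s=6: MISS | VC []
  [2] addr=0x1cc blk=28 s=4: MISS | VC []
  [3] addr=0x265 blk=38 s=6: MISS | VC [62]
  [4] addr=0x261 blk=38 s=6: L1-HIT | VC [62]
  [5] addr=0x264 blk=38 s=6: L1-HIT | VC [62]
  [6] addr=0x12d blk=18 s=2: L1-HIT | VC [62]
  [7] addr=0x168 blk=22 s=6: MISS | VC [62, 38]
  [8] addr=0x166 blk=22 s=6: L1-HIT | VC [62, 38]
  [9] addr=0xe0 blk=14 s=6: MISS | VC [62, 38, 22]
  [10] addr=0x16d blk=22 s=6: VC-HIT | VC [62, 38, 14]
  [11] addr=0xe7 blk=14 s=6: VC-HIT | VC [62, 38, 22]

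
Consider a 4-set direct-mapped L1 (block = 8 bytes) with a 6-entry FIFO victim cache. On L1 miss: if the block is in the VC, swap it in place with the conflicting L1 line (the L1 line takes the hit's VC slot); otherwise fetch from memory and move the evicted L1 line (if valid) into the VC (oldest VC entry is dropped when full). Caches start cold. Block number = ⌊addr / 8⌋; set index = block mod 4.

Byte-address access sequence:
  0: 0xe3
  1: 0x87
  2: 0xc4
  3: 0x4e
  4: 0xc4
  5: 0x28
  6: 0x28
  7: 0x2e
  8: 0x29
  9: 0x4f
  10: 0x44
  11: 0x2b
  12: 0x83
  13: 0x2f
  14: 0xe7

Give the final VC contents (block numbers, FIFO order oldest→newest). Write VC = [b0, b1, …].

VC = [16, 8, 9, 24]

  [0] addr=0xe3 blk=28 s=0: MISS | VC []
  [1] addr=0x87 blk=16 s=0: MISS | VC [28]
  [2] addr=0xc4 blk=24 s=0: MISS | VC [28, 16]
  [3] addr=0x4e blk=9 s=1: MISS | VC [28, 16]
  [4] addr=0xc4 blk=24 s=0: L1-HIT | VC [28, 16]
  [5] addr=0x28 blk=5 s=1: MISS | VC [28, 16, 9]
  [6] addr=0x28 blk=5 s=1: L1-HIT | VC [28, 16, 9]
  [7] addr=0x2e blk=5 s=1: L1-HIT | VC [28, 16, 9]
  [8] addr=0x29 blk=5 s=1: L1-HIT | VC [28, 16, 9]
  [9] addr=0x4f blk=9 s=1: VC-HIT | VC [28, 16, 5]
  [10] addr=0x44 blk=8 s=0: MISS | VC [28, 16, 5, 24]
  [11] addr=0x2b blk=5 s=1: VC-HIT | VC [28, 16, 9, 24]
  [12] addr=0x83 blk=16 s=0: VC-HIT | VC [28, 8, 9, 24]
  [13] addr=0x2f blk=5 s=1: L1-HIT | VC [28, 8, 9, 24]
  [14] addr=0xe7 blk=28 s=0: VC-HIT | VC [16, 8, 9, 24]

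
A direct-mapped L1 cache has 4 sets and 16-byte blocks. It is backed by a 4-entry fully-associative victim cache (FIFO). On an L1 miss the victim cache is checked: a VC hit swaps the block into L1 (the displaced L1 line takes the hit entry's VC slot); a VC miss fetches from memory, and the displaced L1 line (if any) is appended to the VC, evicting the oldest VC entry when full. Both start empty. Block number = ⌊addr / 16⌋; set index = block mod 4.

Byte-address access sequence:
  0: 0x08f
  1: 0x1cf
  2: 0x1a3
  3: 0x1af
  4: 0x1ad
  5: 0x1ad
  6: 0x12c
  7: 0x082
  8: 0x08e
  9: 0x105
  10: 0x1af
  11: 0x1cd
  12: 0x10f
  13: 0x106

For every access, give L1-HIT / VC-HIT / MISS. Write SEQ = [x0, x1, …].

#0 0x8f→b8/s0 MISS; vc=[]
#1 0x1cf→b28/s0 MISS; vc=[8]
#2 0x1a3→b26/s2 MISS; vc=[8]
#3 0x1af→b26/s2 L1-HIT; vc=[8]
#4 0x1ad→b26/s2 L1-HIT; vc=[8]
#5 0x1ad→b26/s2 L1-HIT; vc=[8]
#6 0x12c→b18/s2 MISS; vc=[8,26]
#7 0x82→b8/s0 VC-HIT; vc=[28,26]
#8 0x8e→b8/s0 L1-HIT; vc=[28,26]
#9 0x105→b16/s0 MISS; vc=[28,26,8]
#10 0x1af→b26/s2 VC-HIT; vc=[28,18,8]
#11 0x1cd→b28/s0 VC-HIT; vc=[16,18,8]
#12 0x10f→b16/s0 VC-HIT; vc=[28,18,8]
#13 0x106→b16/s0 L1-HIT; vc=[28,18,8]

SEQ = [MISS, MISS, MISS, L1-HIT, L1-HIT, L1-HIT, MISS, VC-HIT, L1-HIT, MISS, VC-HIT, VC-HIT, VC-HIT, L1-HIT]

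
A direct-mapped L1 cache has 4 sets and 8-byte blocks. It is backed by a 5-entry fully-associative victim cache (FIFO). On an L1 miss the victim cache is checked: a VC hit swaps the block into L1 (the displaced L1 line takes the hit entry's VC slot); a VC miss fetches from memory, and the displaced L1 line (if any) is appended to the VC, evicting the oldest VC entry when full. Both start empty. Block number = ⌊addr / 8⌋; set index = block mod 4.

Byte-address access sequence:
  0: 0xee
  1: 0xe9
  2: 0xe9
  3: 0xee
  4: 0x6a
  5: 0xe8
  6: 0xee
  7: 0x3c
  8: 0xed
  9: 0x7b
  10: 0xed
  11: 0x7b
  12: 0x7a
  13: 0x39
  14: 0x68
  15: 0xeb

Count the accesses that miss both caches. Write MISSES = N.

#0 0xee→b29/s1 MISS; vc=[]
#1 0xe9→b29/s1 L1-HIT; vc=[]
#2 0xe9→b29/s1 L1-HIT; vc=[]
#3 0xee→b29/s1 L1-HIT; vc=[]
#4 0x6a→b13/s1 MISS; vc=[29]
#5 0xe8→b29/s1 VC-HIT; vc=[13]
#6 0xee→b29/s1 L1-HIT; vc=[13]
#7 0x3c→b7/s3 MISS; vc=[13]
#8 0xed→b29/s1 L1-HIT; vc=[13]
#9 0x7b→b15/s3 MISS; vc=[13,7]
#10 0xed→b29/s1 L1-HIT; vc=[13,7]
#11 0x7b→b15/s3 L1-HIT; vc=[13,7]
#12 0x7a→b15/s3 L1-HIT; vc=[13,7]
#13 0x39→b7/s3 VC-HIT; vc=[13,15]
#14 0x68→b13/s1 VC-HIT; vc=[29,15]
#15 0xeb→b29/s1 VC-HIT; vc=[13,15]

MISSES = 4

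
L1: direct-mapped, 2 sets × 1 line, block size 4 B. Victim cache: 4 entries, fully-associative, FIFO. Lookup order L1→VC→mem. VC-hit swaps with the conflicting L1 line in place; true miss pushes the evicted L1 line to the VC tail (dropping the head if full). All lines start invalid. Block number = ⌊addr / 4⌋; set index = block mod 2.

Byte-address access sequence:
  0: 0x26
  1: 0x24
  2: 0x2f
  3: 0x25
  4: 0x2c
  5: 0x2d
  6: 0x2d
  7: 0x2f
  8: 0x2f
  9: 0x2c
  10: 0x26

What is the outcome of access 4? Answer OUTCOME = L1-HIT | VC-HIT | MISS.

#0 0x26→b9/s1 MISS; vc=[]
#1 0x24→b9/s1 L1-HIT; vc=[]
#2 0x2f→b11/s1 MISS; vc=[9]
#3 0x25→b9/s1 VC-HIT; vc=[11]
#4 0x2c→b11/s1 VC-HIT; vc=[9]
#5 0x2d→b11/s1 L1-HIT; vc=[9]
#6 0x2d→b11/s1 L1-HIT; vc=[9]
#7 0x2f→b11/s1 L1-HIT; vc=[9]
#8 0x2f→b11/s1 L1-HIT; vc=[9]
#9 0x2c→b11/s1 L1-HIT; vc=[9]
#10 0x26→b9/s1 VC-HIT; vc=[11]

OUTCOME = VC-HIT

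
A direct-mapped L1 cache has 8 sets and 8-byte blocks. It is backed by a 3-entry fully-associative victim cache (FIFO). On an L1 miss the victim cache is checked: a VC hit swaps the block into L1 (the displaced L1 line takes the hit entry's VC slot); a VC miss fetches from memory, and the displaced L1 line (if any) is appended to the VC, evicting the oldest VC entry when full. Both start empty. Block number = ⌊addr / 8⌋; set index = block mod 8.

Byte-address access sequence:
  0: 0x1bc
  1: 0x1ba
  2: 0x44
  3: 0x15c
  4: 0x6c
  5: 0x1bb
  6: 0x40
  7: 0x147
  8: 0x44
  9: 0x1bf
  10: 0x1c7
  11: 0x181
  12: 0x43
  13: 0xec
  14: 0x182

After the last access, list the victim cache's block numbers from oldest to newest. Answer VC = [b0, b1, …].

  [0] addr=0x1bc blk=55 s=7: MISS | VC []
  [1] addr=0x1ba blk=55 s=7: L1-HIT | VC []
  [2] addr=0x44 blk=8 s=0: MISS | VC []
  [3] addr=0x15c blk=43 s=3: MISS | VC []
  [4] addr=0x6c blk=13 s=5: MISS | VC []
  [5] addr=0x1bb blk=55 s=7: L1-HIT | VC []
  [6] addr=0x40 blk=8 s=0: L1-HIT | VC []
  [7] addr=0x147 blk=40 s=0: MISS | VC [8]
  [8] addr=0x44 blk=8 s=0: VC-HIT | VC [40]
  [9] addr=0x1bf blk=55 s=7: L1-HIT | VC [40]
  [10] addr=0x1c7 blk=56 s=0: MISS | VC [40, 8]
  [11] addr=0x181 blk=48 s=0: MISS | VC [40, 8, 56]
  [12] addr=0x43 blk=8 s=0: VC-HIT | VC [40, 48, 56]
  [13] addr=0xec blk=29 s=5: MISS | VC [48, 56, 13]
  [14] addr=0x182 blk=48 s=0: VC-HIT | VC [8, 56, 13]

VC = [8, 56, 13]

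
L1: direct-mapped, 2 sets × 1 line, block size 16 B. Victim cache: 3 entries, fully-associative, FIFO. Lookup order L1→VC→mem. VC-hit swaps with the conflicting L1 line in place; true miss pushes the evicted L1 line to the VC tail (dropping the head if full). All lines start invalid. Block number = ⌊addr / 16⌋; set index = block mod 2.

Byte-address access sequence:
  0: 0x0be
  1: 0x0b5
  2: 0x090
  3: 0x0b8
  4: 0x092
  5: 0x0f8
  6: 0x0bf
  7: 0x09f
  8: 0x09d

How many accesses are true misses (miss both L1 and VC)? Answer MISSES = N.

MISSES = 3

#0 0xbe→b11/s1 MISS; vc=[]
#1 0xb5→b11/s1 L1-HIT; vc=[]
#2 0x90→b9/s1 MISS; vc=[11]
#3 0xb8→b11/s1 VC-HIT; vc=[9]
#4 0x92→b9/s1 VC-HIT; vc=[11]
#5 0xf8→b15/s1 MISS; vc=[11,9]
#6 0xbf→b11/s1 VC-HIT; vc=[15,9]
#7 0x9f→b9/s1 VC-HIT; vc=[15,11]
#8 0x9d→b9/s1 L1-HIT; vc=[15,11]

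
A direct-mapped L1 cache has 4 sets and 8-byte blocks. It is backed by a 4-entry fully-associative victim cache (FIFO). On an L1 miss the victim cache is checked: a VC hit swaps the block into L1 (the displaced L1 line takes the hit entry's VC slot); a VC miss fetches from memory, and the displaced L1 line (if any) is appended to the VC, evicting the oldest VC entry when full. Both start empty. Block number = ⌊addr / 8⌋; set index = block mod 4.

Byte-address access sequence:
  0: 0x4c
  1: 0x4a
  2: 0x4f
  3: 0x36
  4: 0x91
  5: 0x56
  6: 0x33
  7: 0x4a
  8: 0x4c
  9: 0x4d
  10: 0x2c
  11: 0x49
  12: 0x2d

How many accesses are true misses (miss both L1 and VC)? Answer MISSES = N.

#0 0x4c→b9/s1 MISS; vc=[]
#1 0x4a→b9/s1 L1-HIT; vc=[]
#2 0x4f→b9/s1 L1-HIT; vc=[]
#3 0x36→b6/s2 MISS; vc=[]
#4 0x91→b18/s2 MISS; vc=[6]
#5 0x56→b10/s2 MISS; vc=[6,18]
#6 0x33→b6/s2 VC-HIT; vc=[10,18]
#7 0x4a→b9/s1 L1-HIT; vc=[10,18]
#8 0x4c→b9/s1 L1-HIT; vc=[10,18]
#9 0x4d→b9/s1 L1-HIT; vc=[10,18]
#10 0x2c→b5/s1 MISS; vc=[10,18,9]
#11 0x49→b9/s1 VC-HIT; vc=[10,18,5]
#12 0x2d→b5/s1 VC-HIT; vc=[10,18,9]

MISSES = 5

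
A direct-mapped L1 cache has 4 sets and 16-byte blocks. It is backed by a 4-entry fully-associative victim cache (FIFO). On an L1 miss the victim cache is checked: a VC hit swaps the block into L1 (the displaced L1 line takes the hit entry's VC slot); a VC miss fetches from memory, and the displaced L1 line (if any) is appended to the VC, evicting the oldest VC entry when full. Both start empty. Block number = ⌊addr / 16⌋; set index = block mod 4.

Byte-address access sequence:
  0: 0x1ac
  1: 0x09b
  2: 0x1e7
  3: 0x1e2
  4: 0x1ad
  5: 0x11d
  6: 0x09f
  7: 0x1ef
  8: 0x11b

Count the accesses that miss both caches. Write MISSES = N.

MISSES = 4

0: 0x1ac (blk 26, set 2) → MISS  vc=[]
1: 0x9b (blk 9, set 1) → MISS  vc=[]
2: 0x1e7 (blk 30, set 2) → MISS  vc=[26]
3: 0x1e2 (blk 30, set 2) → L1-HIT  vc=[26]
4: 0x1ad (blk 26, set 2) → VC-HIT  vc=[30]
5: 0x11d (blk 17, set 1) → MISS  vc=[30, 9]
6: 0x9f (blk 9, set 1) → VC-HIT  vc=[30, 17]
7: 0x1ef (blk 30, set 2) → VC-HIT  vc=[26, 17]
8: 0x11b (blk 17, set 1) → VC-HIT  vc=[26, 9]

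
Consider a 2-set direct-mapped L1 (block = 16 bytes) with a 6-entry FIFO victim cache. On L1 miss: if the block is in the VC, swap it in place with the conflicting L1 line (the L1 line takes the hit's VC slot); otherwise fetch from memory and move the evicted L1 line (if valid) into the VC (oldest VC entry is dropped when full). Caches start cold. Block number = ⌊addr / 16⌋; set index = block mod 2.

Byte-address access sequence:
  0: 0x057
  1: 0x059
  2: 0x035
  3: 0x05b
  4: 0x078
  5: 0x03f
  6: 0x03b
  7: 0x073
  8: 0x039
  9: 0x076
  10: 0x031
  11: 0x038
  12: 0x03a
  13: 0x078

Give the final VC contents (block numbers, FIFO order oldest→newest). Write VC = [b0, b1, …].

VC = [3, 5]

  [0] addr=0x57 blk=5 s=1: MISS | VC []
  [1] addr=0x59 blk=5 s=1: L1-HIT | VC []
  [2] addr=0x35 blk=3 s=1: MISS | VC [5]
  [3] addr=0x5b blk=5 s=1: VC-HIT | VC [3]
  [4] addr=0x78 blk=7 s=1: MISS | VC [3, 5]
  [5] addr=0x3f blk=3 s=1: VC-HIT | VC [7, 5]
  [6] addr=0x3b blk=3 s=1: L1-HIT | VC [7, 5]
  [7] addr=0x73 blk=7 s=1: VC-HIT | VC [3, 5]
  [8] addr=0x39 blk=3 s=1: VC-HIT | VC [7, 5]
  [9] addr=0x76 blk=7 s=1: VC-HIT | VC [3, 5]
  [10] addr=0x31 blk=3 s=1: VC-HIT | VC [7, 5]
  [11] addr=0x38 blk=3 s=1: L1-HIT | VC [7, 5]
  [12] addr=0x3a blk=3 s=1: L1-HIT | VC [7, 5]
  [13] addr=0x78 blk=7 s=1: VC-HIT | VC [3, 5]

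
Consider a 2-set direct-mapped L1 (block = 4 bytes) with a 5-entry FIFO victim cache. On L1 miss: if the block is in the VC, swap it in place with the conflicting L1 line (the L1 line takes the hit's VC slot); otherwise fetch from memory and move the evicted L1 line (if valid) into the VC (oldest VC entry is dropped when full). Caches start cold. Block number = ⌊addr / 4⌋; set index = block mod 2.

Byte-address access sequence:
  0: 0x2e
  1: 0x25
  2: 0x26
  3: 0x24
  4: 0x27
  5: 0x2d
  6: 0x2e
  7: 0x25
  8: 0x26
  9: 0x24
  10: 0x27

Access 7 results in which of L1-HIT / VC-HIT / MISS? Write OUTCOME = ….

OUTCOME = VC-HIT

  [0] addr=0x2e blk=11 s=1: MISS | VC []
  [1] addr=0x25 blk=9 s=1: MISS | VC [11]
  [2] addr=0x26 blk=9 s=1: L1-HIT | VC [11]
  [3] addr=0x24 blk=9 s=1: L1-HIT | VC [11]
  [4] addr=0x27 blk=9 s=1: L1-HIT | VC [11]
  [5] addr=0x2d blk=11 s=1: VC-HIT | VC [9]
  [6] addr=0x2e blk=11 s=1: L1-HIT | VC [9]
  [7] addr=0x25 blk=9 s=1: VC-HIT | VC [11]
  [8] addr=0x26 blk=9 s=1: L1-HIT | VC [11]
  [9] addr=0x24 blk=9 s=1: L1-HIT | VC [11]
  [10] addr=0x27 blk=9 s=1: L1-HIT | VC [11]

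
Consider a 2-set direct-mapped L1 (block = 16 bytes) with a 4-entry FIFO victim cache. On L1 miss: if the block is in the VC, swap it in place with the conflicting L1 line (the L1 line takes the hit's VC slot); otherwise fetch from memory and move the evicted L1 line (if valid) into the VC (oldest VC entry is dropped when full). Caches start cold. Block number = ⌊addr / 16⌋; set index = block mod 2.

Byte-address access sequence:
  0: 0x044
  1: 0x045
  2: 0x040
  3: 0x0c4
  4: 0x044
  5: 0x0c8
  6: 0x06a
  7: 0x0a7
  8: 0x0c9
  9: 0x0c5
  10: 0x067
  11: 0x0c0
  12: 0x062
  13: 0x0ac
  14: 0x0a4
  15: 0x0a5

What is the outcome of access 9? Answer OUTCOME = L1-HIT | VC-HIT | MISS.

0: 0x44 (blk 4, set 0) → MISS  vc=[]
1: 0x45 (blk 4, set 0) → L1-HIT  vc=[]
2: 0x40 (blk 4, set 0) → L1-HIT  vc=[]
3: 0xc4 (blk 12, set 0) → MISS  vc=[4]
4: 0x44 (blk 4, set 0) → VC-HIT  vc=[12]
5: 0xc8 (blk 12, set 0) → VC-HIT  vc=[4]
6: 0x6a (blk 6, set 0) → MISS  vc=[4, 12]
7: 0xa7 (blk 10, set 0) → MISS  vc=[4, 12, 6]
8: 0xc9 (blk 12, set 0) → VC-HIT  vc=[4, 10, 6]
9: 0xc5 (blk 12, set 0) → L1-HIT  vc=[4, 10, 6]
10: 0x67 (blk 6, set 0) → VC-HIT  vc=[4, 10, 12]
11: 0xc0 (blk 12, set 0) → VC-HIT  vc=[4, 10, 6]
12: 0x62 (blk 6, set 0) → VC-HIT  vc=[4, 10, 12]
13: 0xac (blk 10, set 0) → VC-HIT  vc=[4, 6, 12]
14: 0xa4 (blk 10, set 0) → L1-HIT  vc=[4, 6, 12]
15: 0xa5 (blk 10, set 0) → L1-HIT  vc=[4, 6, 12]

OUTCOME = L1-HIT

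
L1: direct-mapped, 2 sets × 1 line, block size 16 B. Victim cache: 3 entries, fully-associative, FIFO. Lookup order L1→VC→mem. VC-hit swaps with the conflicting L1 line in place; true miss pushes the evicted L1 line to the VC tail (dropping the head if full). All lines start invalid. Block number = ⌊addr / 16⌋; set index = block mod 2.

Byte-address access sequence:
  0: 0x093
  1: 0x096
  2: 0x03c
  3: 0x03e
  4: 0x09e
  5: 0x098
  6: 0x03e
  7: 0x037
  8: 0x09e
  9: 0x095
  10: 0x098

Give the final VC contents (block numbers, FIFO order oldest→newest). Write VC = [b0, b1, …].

VC = [3]

#0 0x93→b9/s1 MISS; vc=[]
#1 0x96→b9/s1 L1-HIT; vc=[]
#2 0x3c→b3/s1 MISS; vc=[9]
#3 0x3e→b3/s1 L1-HIT; vc=[9]
#4 0x9e→b9/s1 VC-HIT; vc=[3]
#5 0x98→b9/s1 L1-HIT; vc=[3]
#6 0x3e→b3/s1 VC-HIT; vc=[9]
#7 0x37→b3/s1 L1-HIT; vc=[9]
#8 0x9e→b9/s1 VC-HIT; vc=[3]
#9 0x95→b9/s1 L1-HIT; vc=[3]
#10 0x98→b9/s1 L1-HIT; vc=[3]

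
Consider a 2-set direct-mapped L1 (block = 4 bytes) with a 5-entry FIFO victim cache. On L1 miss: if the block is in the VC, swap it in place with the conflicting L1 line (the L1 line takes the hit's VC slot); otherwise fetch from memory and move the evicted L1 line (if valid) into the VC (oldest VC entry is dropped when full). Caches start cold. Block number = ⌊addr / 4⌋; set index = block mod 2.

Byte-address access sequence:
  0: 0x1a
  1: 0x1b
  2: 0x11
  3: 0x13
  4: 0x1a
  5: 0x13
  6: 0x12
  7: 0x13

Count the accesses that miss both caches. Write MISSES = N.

#0 0x1a→b6/s0 MISS; vc=[]
#1 0x1b→b6/s0 L1-HIT; vc=[]
#2 0x11→b4/s0 MISS; vc=[6]
#3 0x13→b4/s0 L1-HIT; vc=[6]
#4 0x1a→b6/s0 VC-HIT; vc=[4]
#5 0x13→b4/s0 VC-HIT; vc=[6]
#6 0x12→b4/s0 L1-HIT; vc=[6]
#7 0x13→b4/s0 L1-HIT; vc=[6]

MISSES = 2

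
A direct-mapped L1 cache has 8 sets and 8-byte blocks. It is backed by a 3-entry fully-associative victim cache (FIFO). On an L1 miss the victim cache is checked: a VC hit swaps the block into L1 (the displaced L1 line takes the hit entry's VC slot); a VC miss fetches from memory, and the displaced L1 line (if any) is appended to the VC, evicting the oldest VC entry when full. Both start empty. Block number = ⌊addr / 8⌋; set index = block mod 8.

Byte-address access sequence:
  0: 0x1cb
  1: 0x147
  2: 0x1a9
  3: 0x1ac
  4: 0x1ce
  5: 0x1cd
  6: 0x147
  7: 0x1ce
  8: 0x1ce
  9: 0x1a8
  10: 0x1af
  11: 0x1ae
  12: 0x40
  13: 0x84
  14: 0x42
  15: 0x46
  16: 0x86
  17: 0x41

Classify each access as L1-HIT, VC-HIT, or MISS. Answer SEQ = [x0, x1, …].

SEQ = [MISS, MISS, MISS, L1-HIT, L1-HIT, L1-HIT, L1-HIT, L1-HIT, L1-HIT, L1-HIT, L1-HIT, L1-HIT, MISS, MISS, VC-HIT, L1-HIT, VC-HIT, VC-HIT]

  [0] addr=0x1cb blk=57 s=1: MISS | VC []
  [1] addr=0x147 blk=40 s=0: MISS | VC []
  [2] addr=0x1a9 blk=53 s=5: MISS | VC []
  [3] addr=0x1ac blk=53 s=5: L1-HIT | VC []
  [4] addr=0x1ce blk=57 s=1: L1-HIT | VC []
  [5] addr=0x1cd blk=57 s=1: L1-HIT | VC []
  [6] addr=0x147 blk=40 s=0: L1-HIT | VC []
  [7] addr=0x1ce blk=57 s=1: L1-HIT | VC []
  [8] addr=0x1ce blk=57 s=1: L1-HIT | VC []
  [9] addr=0x1a8 blk=53 s=5: L1-HIT | VC []
  [10] addr=0x1af blk=53 s=5: L1-HIT | VC []
  [11] addr=0x1ae blk=53 s=5: L1-HIT | VC []
  [12] addr=0x40 blk=8 s=0: MISS | VC [40]
  [13] addr=0x84 blk=16 s=0: MISS | VC [40, 8]
  [14] addr=0x42 blk=8 s=0: VC-HIT | VC [40, 16]
  [15] addr=0x46 blk=8 s=0: L1-HIT | VC [40, 16]
  [16] addr=0x86 blk=16 s=0: VC-HIT | VC [40, 8]
  [17] addr=0x41 blk=8 s=0: VC-HIT | VC [40, 16]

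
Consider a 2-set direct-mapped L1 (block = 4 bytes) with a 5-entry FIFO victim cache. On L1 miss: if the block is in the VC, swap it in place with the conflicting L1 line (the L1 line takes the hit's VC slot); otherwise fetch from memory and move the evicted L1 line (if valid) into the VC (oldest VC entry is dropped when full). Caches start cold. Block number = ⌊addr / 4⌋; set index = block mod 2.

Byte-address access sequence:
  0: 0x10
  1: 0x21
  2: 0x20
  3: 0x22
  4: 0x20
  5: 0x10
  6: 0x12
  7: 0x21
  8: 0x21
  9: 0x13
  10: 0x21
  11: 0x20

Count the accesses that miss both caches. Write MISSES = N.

  [0] addr=0x10 blk=4 s=0: MISS | VC []
  [1] addr=0x21 blk=8 s=0: MISS | VC [4]
  [2] addr=0x20 blk=8 s=0: L1-HIT | VC [4]
  [3] addr=0x22 blk=8 s=0: L1-HIT | VC [4]
  [4] addr=0x20 blk=8 s=0: L1-HIT | VC [4]
  [5] addr=0x10 blk=4 s=0: VC-HIT | VC [8]
  [6] addr=0x12 blk=4 s=0: L1-HIT | VC [8]
  [7] addr=0x21 blk=8 s=0: VC-HIT | VC [4]
  [8] addr=0x21 blk=8 s=0: L1-HIT | VC [4]
  [9] addr=0x13 blk=4 s=0: VC-HIT | VC [8]
  [10] addr=0x21 blk=8 s=0: VC-HIT | VC [4]
  [11] addr=0x20 blk=8 s=0: L1-HIT | VC [4]

MISSES = 2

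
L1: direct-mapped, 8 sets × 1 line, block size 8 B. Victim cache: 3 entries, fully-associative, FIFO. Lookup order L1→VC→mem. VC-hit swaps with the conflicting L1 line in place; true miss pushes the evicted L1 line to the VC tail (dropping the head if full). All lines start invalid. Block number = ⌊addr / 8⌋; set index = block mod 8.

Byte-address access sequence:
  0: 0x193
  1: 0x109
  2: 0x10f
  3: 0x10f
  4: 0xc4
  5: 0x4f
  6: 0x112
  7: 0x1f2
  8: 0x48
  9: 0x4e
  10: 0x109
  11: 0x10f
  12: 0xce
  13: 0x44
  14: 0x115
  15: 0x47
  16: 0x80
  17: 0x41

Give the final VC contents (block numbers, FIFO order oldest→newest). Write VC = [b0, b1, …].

  [0] addr=0x193 blk=50 s=2: MISS | VC []
  [1] addr=0x109 blk=33 s=1: MISS | VC []
  [2] addr=0x10f blk=33 s=1: L1-HIT | VC []
  [3] addr=0x10f blk=33 s=1: L1-HIT | VC []
  [4] addr=0xc4 blk=24 s=0: MISS | VC []
  [5] addr=0x4f blk=9 s=1: MISS | VC [33]
  [6] addr=0x112 blk=34 s=2: MISS | VC [33, 50]
  [7] addr=0x1f2 blk=62 s=6: MISS | VC [33, 50]
  [8] addr=0x48 blk=9 s=1: L1-HIT | VC [33, 50]
  [9] addr=0x4e blk=9 s=1: L1-HIT | VC [33, 50]
  [10] addr=0x109 blk=33 s=1: VC-HIT | VC [9, 50]
  [11] addr=0x10f blk=33 s=1: L1-HIT | VC [9, 50]
  [12] addr=0xce blk=25 s=1: MISS | VC [9, 50, 33]
  [13] addr=0x44 blk=8 s=0: MISS | VC [50, 33, 24]
  [14] addr=0x115 blk=34 s=2: L1-HIT | VC [50, 33, 24]
  [15] addr=0x47 blk=8 s=0: L1-HIT | VC [50, 33, 24]
  [16] addr=0x80 blk=16 s=0: MISS | VC [33, 24, 8]
  [17] addr=0x41 blk=8 s=0: VC-HIT | VC [33, 24, 16]

VC = [33, 24, 16]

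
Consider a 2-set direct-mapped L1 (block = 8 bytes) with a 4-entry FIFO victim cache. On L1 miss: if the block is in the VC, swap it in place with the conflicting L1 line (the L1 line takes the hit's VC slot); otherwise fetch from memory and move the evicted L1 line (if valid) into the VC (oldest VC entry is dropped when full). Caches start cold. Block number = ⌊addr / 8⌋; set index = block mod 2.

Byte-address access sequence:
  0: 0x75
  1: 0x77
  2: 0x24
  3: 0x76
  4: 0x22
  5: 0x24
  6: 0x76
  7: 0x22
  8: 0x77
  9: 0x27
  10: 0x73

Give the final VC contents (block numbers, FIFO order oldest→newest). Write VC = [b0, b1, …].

  [0] addr=0x75 blk=14 s=0: MISS | VC []
  [1] addr=0x77 blk=14 s=0: L1-HIT | VC []
  [2] addr=0x24 blk=4 s=0: MISS | VC [14]
  [3] addr=0x76 blk=14 s=0: VC-HIT | VC [4]
  [4] addr=0x22 blk=4 s=0: VC-HIT | VC [14]
  [5] addr=0x24 blk=4 s=0: L1-HIT | VC [14]
  [6] addr=0x76 blk=14 s=0: VC-HIT | VC [4]
  [7] addr=0x22 blk=4 s=0: VC-HIT | VC [14]
  [8] addr=0x77 blk=14 s=0: VC-HIT | VC [4]
  [9] addr=0x27 blk=4 s=0: VC-HIT | VC [14]
  [10] addr=0x73 blk=14 s=0: VC-HIT | VC [4]

VC = [4]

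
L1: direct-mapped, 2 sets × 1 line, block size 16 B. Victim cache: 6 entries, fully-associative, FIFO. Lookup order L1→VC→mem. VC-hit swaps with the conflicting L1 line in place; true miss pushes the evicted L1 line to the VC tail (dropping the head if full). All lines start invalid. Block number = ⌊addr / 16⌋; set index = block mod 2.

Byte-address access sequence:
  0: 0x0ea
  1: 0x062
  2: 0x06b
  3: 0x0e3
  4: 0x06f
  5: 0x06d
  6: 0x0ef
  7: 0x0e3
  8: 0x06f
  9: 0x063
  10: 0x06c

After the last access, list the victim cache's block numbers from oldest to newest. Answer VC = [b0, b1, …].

VC = [14]

0: 0xea (blk 14, set 0) → MISS  vc=[]
1: 0x62 (blk 6, set 0) → MISS  vc=[14]
2: 0x6b (blk 6, set 0) → L1-HIT  vc=[14]
3: 0xe3 (blk 14, set 0) → VC-HIT  vc=[6]
4: 0x6f (blk 6, set 0) → VC-HIT  vc=[14]
5: 0x6d (blk 6, set 0) → L1-HIT  vc=[14]
6: 0xef (blk 14, set 0) → VC-HIT  vc=[6]
7: 0xe3 (blk 14, set 0) → L1-HIT  vc=[6]
8: 0x6f (blk 6, set 0) → VC-HIT  vc=[14]
9: 0x63 (blk 6, set 0) → L1-HIT  vc=[14]
10: 0x6c (blk 6, set 0) → L1-HIT  vc=[14]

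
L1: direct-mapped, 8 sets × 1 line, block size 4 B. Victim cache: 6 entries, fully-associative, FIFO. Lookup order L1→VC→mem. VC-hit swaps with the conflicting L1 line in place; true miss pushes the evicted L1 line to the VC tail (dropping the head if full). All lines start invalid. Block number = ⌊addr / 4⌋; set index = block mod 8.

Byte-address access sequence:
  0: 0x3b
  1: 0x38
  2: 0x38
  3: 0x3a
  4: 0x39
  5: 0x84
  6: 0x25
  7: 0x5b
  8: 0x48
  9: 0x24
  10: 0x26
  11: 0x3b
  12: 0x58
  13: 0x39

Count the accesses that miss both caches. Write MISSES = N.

MISSES = 5

0: 0x3b (blk 14, set 6) → MISS  vc=[]
1: 0x38 (blk 14, set 6) → L1-HIT  vc=[]
2: 0x38 (blk 14, set 6) → L1-HIT  vc=[]
3: 0x3a (blk 14, set 6) → L1-HIT  vc=[]
4: 0x39 (blk 14, set 6) → L1-HIT  vc=[]
5: 0x84 (blk 33, set 1) → MISS  vc=[]
6: 0x25 (blk 9, set 1) → MISS  vc=[33]
7: 0x5b (blk 22, set 6) → MISS  vc=[33, 14]
8: 0x48 (blk 18, set 2) → MISS  vc=[33, 14]
9: 0x24 (blk 9, set 1) → L1-HIT  vc=[33, 14]
10: 0x26 (blk 9, set 1) → L1-HIT  vc=[33, 14]
11: 0x3b (blk 14, set 6) → VC-HIT  vc=[33, 22]
12: 0x58 (blk 22, set 6) → VC-HIT  vc=[33, 14]
13: 0x39 (blk 14, set 6) → VC-HIT  vc=[33, 22]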